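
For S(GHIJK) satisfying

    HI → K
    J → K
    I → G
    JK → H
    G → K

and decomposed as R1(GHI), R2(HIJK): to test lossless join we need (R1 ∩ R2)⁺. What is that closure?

GHIK

R1 ∩ R2 = {HI}.
HI → K applies, adding K
I → G applies, adding G
Closure: {GHIK}.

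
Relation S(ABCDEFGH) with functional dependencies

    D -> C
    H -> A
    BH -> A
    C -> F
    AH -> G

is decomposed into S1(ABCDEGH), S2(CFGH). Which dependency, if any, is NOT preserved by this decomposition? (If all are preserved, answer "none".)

D → C lies within S1.
H → A lies within S1.
BH → A lies within S1.
C → F lies within S2.
AH → G lies within S1.
Every dependency is enforceable on the fragments, so the decomposition is dependency-preserving.

none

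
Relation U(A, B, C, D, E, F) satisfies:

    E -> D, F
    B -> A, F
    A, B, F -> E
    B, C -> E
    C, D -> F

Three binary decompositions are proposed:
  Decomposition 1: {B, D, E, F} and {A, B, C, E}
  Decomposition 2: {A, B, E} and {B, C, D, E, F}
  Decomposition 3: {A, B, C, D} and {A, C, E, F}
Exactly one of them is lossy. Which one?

Decomposition 3

Decomposition 1: common = {B, E}, closure = {A, B, D, E, F} → lossless.
Decomposition 2: common = {B, E}, closure = {A, B, D, E, F} → lossless.
Decomposition 3: common = {A, C}, closure = {A, C} → lossy.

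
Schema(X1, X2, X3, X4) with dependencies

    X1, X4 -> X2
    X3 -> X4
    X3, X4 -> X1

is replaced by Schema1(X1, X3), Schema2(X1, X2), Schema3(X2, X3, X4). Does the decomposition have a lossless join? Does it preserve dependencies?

lossless but not dependency-preserving

Lossless test (chase): Rows 1 and 3 agree on X3; apply X3→X4 and equate their X4 entries. Rows 1 and 3 agree on X3, X4; apply X3, X4→X1 and equate their X1 entries. Rows 1 and 3 agree on X1, X4; apply X1, X4→X2 and equate their X2 entries. Row 1 is now all distinguished symbols — the join is lossless.
Dependency preservation: the restricted closure of {X1, X4} across the fragments never reaches {X2}, so X1, X4 → X2 cannot be enforced without a join — not preserved.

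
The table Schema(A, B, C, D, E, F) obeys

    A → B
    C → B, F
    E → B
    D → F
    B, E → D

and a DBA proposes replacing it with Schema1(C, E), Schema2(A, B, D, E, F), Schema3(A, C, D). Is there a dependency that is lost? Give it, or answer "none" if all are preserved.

C → B, F

Check C → B, F: no single fragment contains all of {B, C, F}, and the restricted closure of {C} across the fragments never reaches {B, F}.
A → B is preserved.
E → B is preserved.
D → F is preserved.
B, E → D is preserved.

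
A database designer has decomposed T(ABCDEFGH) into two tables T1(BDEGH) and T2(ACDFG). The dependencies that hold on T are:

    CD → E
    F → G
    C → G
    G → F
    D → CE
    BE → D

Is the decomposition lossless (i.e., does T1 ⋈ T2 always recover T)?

No

Common attributes: T1 ∩ T2 = {DG}.
Closure of {DG}: G → F applies, adding F; D → CE applies, adding CE. So (DG)⁺ = {CDEFG}.
The closure contains neither all of T1 = {BDEGH} nor all of T2 = {ACDFG}, so the common attributes are not a superkey of either fragment. The join is lossy.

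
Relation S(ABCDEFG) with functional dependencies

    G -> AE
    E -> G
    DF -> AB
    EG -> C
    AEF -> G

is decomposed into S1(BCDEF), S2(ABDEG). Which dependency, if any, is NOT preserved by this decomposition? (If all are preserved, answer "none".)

Check DF → AB: no single fragment contains all of {ABDF}, and the restricted closure of {DF} across the fragments never reaches {AB}.
G → AE is preserved.
E → G is preserved.
EG → C is preserved.
AEF → G is preserved.

DF -> AB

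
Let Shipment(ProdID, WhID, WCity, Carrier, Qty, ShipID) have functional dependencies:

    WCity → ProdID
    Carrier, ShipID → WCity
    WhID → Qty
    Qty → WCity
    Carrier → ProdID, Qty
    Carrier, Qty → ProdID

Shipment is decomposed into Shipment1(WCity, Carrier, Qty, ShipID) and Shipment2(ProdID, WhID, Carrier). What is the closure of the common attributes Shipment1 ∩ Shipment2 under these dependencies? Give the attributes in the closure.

ProdID, WCity, Carrier, Qty

Shipment1 ∩ Shipment2 = {Carrier}.
Carrier → ProdID, Qty applies, adding ProdID, Qty
Qty → WCity applies, adding WCity
Closure: {ProdID, WCity, Carrier, Qty}.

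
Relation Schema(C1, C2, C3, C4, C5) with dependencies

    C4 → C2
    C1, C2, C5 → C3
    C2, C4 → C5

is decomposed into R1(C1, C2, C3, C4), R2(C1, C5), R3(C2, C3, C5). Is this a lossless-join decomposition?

Chase test. Columns are C1, C2, C3, C4, C5; row i has aⱼ where attribute j ∈ Ri, else bᵢⱼ.
Initial tableau (one row per fragment):
  row 1: a1 a2 a3 a4 b15
  row 2: a1 b22 b23 b24 a5
  row 3: b31 a2 a3 b34 a5
No row becomes fully distinguished — the join is lossy.

No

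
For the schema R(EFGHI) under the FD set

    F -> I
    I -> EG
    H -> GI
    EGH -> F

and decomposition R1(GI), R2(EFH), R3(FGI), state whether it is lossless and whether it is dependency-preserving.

lossless but not dependency-preserving

Lossless test (chase): Rows 2 and 3 agree on F; apply F→I and equate their I entries. Rows 1 and 2 agree on I; apply I→EG and equate their EG entries. Rows 1 and 3 agree on I; apply I→EG and equate their EG entries. Row 2 is now all distinguished symbols — the join is lossless.
Dependency preservation: the restricted closure of {I} across the fragments never reaches {EG}, so I → EG cannot be enforced without a join — not preserved.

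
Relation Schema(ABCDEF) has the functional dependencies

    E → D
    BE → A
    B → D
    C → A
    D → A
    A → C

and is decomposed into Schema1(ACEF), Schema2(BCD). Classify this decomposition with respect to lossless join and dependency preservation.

Lossless test: (C)⁺ = {AC}, which is a superkey of neither fragment — lossy.
Dependency preservation: the restricted closure of {E} across the fragments never reaches {D}, so E → D cannot be enforced without a join — not preserved.

lossy and not dependency-preserving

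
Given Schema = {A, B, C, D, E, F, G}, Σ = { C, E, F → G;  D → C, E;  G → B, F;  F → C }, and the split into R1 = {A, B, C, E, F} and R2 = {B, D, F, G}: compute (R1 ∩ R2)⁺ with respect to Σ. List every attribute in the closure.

R1 ∩ R2 = {B, F}.
F → C applies, adding C
Closure: {B, C, F}.

B, C, F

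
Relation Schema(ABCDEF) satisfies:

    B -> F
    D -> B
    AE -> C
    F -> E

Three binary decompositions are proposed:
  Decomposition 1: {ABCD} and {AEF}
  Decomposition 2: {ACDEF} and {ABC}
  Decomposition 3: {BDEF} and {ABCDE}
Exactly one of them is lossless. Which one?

Decomposition 3

Decomposition 1: common = {A}, closure = {A} → lossy.
Decomposition 2: common = {AC}, closure = {AC} → lossy.
Decomposition 3: common = {BDE}, closure = {BDEF} → lossless.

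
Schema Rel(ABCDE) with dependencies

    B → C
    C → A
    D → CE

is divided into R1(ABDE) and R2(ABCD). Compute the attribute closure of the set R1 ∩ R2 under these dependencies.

ABCDE

R1 ∩ R2 = {ABD}.
B → C applies, adding C
D → CE applies, adding E
Closure: {ABCDE}.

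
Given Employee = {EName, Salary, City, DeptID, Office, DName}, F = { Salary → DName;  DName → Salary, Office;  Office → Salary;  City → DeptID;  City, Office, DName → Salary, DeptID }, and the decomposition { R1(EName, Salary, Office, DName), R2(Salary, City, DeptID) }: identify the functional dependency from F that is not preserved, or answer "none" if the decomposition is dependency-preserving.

none

Salary → DName lies within R1.
DName → Salary, Office lies within R1.
Office → Salary lies within R1.
City → DeptID lies within R2.
City, Office, DName → Salary, DeptID: restricted closure across fragments reaches Salary, DeptID.
Every dependency is enforceable on the fragments, so the decomposition is dependency-preserving.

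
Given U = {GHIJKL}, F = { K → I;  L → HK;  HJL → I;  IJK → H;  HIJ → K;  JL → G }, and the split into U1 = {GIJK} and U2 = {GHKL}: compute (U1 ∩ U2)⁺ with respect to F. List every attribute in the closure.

GIK

U1 ∩ U2 = {GK}.
K → I applies, adding I
Closure: {GIK}.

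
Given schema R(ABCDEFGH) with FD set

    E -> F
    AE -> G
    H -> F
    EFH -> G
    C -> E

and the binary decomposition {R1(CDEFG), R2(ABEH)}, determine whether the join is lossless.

No

Common attributes: R1 ∩ R2 = {E}.
Closure of {E}: E → F applies, adding F. So (E)⁺ = {EF}.
The closure contains neither all of R1 = {CDEFG} nor all of R2 = {ABEH}, so the common attributes are not a superkey of either fragment. The join is lossy.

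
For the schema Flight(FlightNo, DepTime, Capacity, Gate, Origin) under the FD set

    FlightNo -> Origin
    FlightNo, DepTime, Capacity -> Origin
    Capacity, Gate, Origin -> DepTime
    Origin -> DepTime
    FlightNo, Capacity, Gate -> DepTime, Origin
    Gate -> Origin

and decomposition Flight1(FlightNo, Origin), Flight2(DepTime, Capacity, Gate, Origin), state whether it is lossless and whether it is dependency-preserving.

lossy but dependency-preserving

Lossless test: (Origin)⁺ = {DepTime, Origin}, which is a superkey of neither fragment — lossy.
Dependency preservation: FlightNo, DepTime, Capacity → Origin; FlightNo, Capacity, Gate → DepTime, Origin are not contained in any single fragment, but the restricted closure of each left-hand side across the fragments still reaches the right-hand side; the remaining FDs each lie inside some fragment. All dependencies are preserved.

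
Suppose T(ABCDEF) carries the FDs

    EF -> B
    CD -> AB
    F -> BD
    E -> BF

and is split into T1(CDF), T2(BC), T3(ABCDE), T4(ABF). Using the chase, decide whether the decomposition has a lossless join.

No

Chase test. Columns are ABCDEF; row i has aⱼ where attribute j ∈ Ti, else bᵢⱼ.
Initial tableau (one row per fragment):
  row 1: b11 b12 a3 a4 b15 a6
  row 2: b21 a2 a3 b24 b25 b26
  row 3: a1 a2 a3 a4 a5 b36
  row 4: a1 a2 b43 b44 b45 a6
Rows 1 and 3 agree on CD; apply CD→AB and equate their AB entries.
Rows 1 and 4 agree on F; apply F→BD and equate their BD entries.
No row becomes fully distinguished — the join is lossy.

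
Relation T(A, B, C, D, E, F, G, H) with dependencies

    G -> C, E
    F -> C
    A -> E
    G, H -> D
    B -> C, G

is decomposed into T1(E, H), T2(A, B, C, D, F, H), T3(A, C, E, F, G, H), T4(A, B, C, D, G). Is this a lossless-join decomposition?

Yes

Chase test. Columns are A, B, C, D, E, F, G, H; row i has aⱼ where attribute j ∈ Ti, else bᵢⱼ.
Initial tableau (one row per fragment):
  row 1: b11 b12 b13 b14 a5 b16 b17 a8
  row 2: a1 a2 a3 a4 b25 a6 b27 a8
  row 3: a1 b32 a3 b34 a5 a6 a7 a8
  row 4: a1 a2 a3 a4 b45 b46 a7 b48
Rows 3 and 4 agree on G; apply G→C, E and equate their C, E entries.
Rows 2 and 3 agree on A; apply A→E and equate their E entries.
Rows 2 and 4 agree on B; apply B→C, G and equate their C, G entries.
Rows 2 and 3 agree on G, H; apply G, H→D and equate their D entries.
Row 2 is now all distinguished symbols — the join is lossless.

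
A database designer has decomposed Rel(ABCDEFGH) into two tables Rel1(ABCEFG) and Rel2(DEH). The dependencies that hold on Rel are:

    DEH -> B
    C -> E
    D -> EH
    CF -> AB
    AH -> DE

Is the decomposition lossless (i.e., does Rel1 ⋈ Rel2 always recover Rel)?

Common attributes: Rel1 ∩ Rel2 = {E}.
No dependency enlarges {E}, so (E)⁺ = {E}.
The closure contains neither all of Rel1 = {ABCEFG} nor all of Rel2 = {DEH}, so the common attributes are not a superkey of either fragment. The join is lossy.

No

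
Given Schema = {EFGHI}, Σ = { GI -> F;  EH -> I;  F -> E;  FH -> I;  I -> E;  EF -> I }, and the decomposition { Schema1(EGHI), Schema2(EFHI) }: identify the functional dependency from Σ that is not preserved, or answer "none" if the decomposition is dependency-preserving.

GI -> F

Check GI → F: no single fragment contains all of {FGI}, and the restricted closure of {GI} across the fragments never reaches {F}.
EH → I is preserved.
F → E is preserved.
FH → I is preserved.
I → E is preserved.
EF → I is preserved.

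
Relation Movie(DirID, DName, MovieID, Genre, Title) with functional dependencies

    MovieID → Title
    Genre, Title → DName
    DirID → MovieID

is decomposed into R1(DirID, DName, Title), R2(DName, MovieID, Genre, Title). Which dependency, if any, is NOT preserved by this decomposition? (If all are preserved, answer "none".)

Check DirID → MovieID: no single fragment contains all of {DirID, MovieID}, and the restricted closure of {DirID} across the fragments never reaches {MovieID}.
MovieID → Title is preserved.
Genre, Title → DName is preserved.

DirID → MovieID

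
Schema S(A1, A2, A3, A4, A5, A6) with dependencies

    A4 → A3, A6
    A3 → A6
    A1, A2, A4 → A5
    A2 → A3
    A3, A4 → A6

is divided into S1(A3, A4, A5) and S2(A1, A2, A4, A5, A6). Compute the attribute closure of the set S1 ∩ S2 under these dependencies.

S1 ∩ S2 = {A4, A5}.
A4 → A3, A6 applies, adding A3, A6
Closure: {A3, A4, A5, A6}.

A3, A4, A5, A6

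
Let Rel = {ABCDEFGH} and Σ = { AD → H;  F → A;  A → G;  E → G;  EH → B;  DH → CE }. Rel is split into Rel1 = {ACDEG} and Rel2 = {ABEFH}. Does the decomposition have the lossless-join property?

Common attributes: Rel1 ∩ Rel2 = {AE}.
Closure of {AE}: A → G applies, adding G. So (AE)⁺ = {AEG}.
The closure contains neither all of Rel1 = {ACDEG} nor all of Rel2 = {ABEFH}, so the common attributes are not a superkey of either fragment. The join is lossy.

No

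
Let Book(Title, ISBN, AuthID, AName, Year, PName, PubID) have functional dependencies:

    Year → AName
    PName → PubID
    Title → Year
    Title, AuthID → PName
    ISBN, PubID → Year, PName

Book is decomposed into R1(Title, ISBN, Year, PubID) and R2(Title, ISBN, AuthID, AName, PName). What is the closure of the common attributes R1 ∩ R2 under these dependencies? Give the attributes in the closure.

R1 ∩ R2 = {Title, ISBN}.
Title → Year applies, adding Year
Year → AName applies, adding AName
Closure: {Title, ISBN, AName, Year}.

Title, ISBN, AName, Year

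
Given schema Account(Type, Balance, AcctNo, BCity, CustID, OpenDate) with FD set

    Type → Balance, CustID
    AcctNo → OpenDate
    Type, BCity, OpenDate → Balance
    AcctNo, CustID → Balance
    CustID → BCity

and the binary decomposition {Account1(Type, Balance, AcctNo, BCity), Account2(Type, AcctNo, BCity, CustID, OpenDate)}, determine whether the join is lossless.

Common attributes: Account1 ∩ Account2 = {Type, AcctNo, BCity}.
Closure of {Type, AcctNo, BCity}: Type → Balance, CustID applies, adding Balance, CustID; AcctNo → OpenDate applies, adding OpenDate. So (Type, AcctNo, BCity)⁺ = {Type, Balance, AcctNo, BCity, CustID, OpenDate}.
This closure contains every attribute of Account1, so Account1 ∩ Account2 → Account1. The join is lossless.

Yes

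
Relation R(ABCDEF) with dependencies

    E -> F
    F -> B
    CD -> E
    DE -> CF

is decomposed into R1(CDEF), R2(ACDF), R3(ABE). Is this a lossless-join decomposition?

Yes

Chase test. Columns are ABCDEF; row i has aⱼ where attribute j ∈ Ri, else bᵢⱼ.
Initial tableau (one row per fragment):
  row 1: b11 b12 a3 a4 a5 a6
  row 2: a1 b22 a3 a4 b25 a6
  row 3: a1 a2 b33 b34 a5 b36
Rows 1 and 3 agree on E; apply E→F and equate their F entries.
Rows 1 and 2 agree on F; apply F→B and equate their B entries.
Rows 1 and 3 agree on F; apply F→B and equate their B entries.
Rows 1 and 2 agree on CD; apply CD→E and equate their E entries.
Row 2 is now all distinguished symbols — the join is lossless.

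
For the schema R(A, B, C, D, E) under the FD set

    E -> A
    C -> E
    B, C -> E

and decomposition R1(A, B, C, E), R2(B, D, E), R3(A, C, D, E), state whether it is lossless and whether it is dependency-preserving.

Lossless test (chase): Rows 1 and 2 agree on E; apply E→A and equate their A entries. No row becomes fully distinguished — the join is lossy.
Dependency preservation: every FD's attributes lie within a single fragment, so each can be enforced locally — preserved.

lossy but dependency-preserving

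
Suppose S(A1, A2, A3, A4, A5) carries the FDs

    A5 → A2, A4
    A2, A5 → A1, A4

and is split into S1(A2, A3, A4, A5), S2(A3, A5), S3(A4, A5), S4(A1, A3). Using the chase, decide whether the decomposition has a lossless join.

No

Chase test. Columns are A1, A2, A3, A4, A5; row i has aⱼ where attribute j ∈ Si, else bᵢⱼ.
Initial tableau (one row per fragment):
  row 1: b11 a2 a3 a4 a5
  row 2: b21 b22 a3 b24 a5
  row 3: b31 b32 b33 a4 a5
  row 4: a1 b42 a3 b44 b45
Rows 1 and 2 agree on A5; apply A5→A2, A4 and equate their A2, A4 entries.
Rows 1 and 3 agree on A5; apply A5→A2, A4 and equate their A2, A4 entries.
Rows 1 and 2 agree on A2, A5; apply A2, A5→A1, A4 and equate their A1, A4 entries.
Rows 1 and 3 agree on A2, A5; apply A2, A5→A1, A4 and equate their A1, A4 entries.
No row becomes fully distinguished — the join is lossy.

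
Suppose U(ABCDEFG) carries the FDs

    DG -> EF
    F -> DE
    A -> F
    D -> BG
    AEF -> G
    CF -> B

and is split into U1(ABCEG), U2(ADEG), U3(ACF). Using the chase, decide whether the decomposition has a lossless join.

Chase test. Columns are ABCDEFG; row i has aⱼ where attribute j ∈ Ui, else bᵢⱼ.
Initial tableau (one row per fragment):
  row 1: a1 a2 a3 b14 a5 b16 a7
  row 2: a1 b22 b23 a4 a5 b26 a7
  row 3: a1 b32 a3 b34 b35 a6 b37
Rows 1 and 2 agree on A; apply A→F and equate their F entries.
Rows 1 and 3 agree on A; apply A→F and equate their F entries.
Rows 1 and 3 agree on CF; apply CF→B and equate their B entries.
Rows 1 and 2 agree on F; apply F→DE and equate their DE entries.
Rows 1 and 3 agree on F; apply F→DE and equate their DE entries.
Rows 1 and 2 agree on D; apply D→BG and equate their BG entries.
Rows 1 and 3 agree on D; apply D→BG and equate their BG entries.
Row 1 is now all distinguished symbols — the join is lossless.

Yes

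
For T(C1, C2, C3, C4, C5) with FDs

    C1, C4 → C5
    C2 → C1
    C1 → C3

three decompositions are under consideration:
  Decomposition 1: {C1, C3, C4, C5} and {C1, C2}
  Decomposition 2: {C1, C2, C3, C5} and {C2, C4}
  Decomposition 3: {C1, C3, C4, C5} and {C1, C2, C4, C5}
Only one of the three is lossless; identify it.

Decomposition 3

Decomposition 1: common = {C1}, closure = {C1, C3} → lossy.
Decomposition 2: common = {C2}, closure = {C1, C2, C3} → lossy.
Decomposition 3: common = {C1, C4, C5}, closure = {C1, C3, C4, C5} → lossless.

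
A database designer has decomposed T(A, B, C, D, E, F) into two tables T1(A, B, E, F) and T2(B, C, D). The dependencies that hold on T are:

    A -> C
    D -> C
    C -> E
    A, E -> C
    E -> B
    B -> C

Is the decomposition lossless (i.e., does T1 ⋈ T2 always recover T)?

No

Common attributes: T1 ∩ T2 = {B}.
Closure of {B}: B → C applies, adding C; C → E applies, adding E. So (B)⁺ = {B, C, E}.
The closure contains neither all of T1 = {A, B, E, F} nor all of T2 = {B, C, D}, so the common attributes are not a superkey of either fragment. The join is lossy.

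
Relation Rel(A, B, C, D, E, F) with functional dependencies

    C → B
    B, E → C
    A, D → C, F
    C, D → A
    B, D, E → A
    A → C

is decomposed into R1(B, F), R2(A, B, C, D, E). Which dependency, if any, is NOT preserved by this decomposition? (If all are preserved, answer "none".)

A, D → C, F

Check A, D → C, F: no single fragment contains all of {A, C, D, F}, and the restricted closure of {A, D} across the fragments never reaches {C, F}.
C → B is preserved.
B, E → C is preserved.
C, D → A is preserved.
B, D, E → A is preserved.
A → C is preserved.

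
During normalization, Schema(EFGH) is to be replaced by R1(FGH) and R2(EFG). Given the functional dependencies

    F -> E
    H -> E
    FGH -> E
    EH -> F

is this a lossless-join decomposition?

Yes

Common attributes: R1 ∩ R2 = {FG}.
Closure of {FG}: F → E applies, adding E. So (FG)⁺ = {EFG}.
This closure contains every attribute of R2, so R1 ∩ R2 → R2. The join is lossless.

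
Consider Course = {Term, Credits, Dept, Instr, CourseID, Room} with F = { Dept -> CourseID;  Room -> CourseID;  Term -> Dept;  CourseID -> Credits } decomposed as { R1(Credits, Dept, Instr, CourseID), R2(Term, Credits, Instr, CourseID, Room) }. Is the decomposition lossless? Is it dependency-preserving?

Lossless test: (Credits, Instr, CourseID)⁺ = {Credits, Instr, CourseID}, which is a superkey of neither fragment — lossy.
Dependency preservation: the restricted closure of {Term} across the fragments never reaches {Dept}, so Term → Dept cannot be enforced without a join — not preserved.

lossy and not dependency-preserving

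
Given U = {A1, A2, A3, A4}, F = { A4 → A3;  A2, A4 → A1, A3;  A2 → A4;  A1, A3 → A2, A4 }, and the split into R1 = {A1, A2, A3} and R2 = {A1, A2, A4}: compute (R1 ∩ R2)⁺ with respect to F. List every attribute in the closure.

A1, A2, A3, A4

R1 ∩ R2 = {A1, A2}.
A2 → A4 applies, adding A4
A4 → A3 applies, adding A3
Closure: {A1, A2, A3, A4}.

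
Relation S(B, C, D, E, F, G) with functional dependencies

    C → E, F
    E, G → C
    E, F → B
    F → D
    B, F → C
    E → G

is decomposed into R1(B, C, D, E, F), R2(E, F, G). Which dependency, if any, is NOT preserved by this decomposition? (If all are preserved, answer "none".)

C → E, F lies within R1.
E, G → C: restricted closure across fragments reaches C.
E, F → B lies within R1.
F → D lies within R1.
B, F → C lies within R1.
E → G lies within R2.
Every dependency is enforceable on the fragments, so the decomposition is dependency-preserving.

none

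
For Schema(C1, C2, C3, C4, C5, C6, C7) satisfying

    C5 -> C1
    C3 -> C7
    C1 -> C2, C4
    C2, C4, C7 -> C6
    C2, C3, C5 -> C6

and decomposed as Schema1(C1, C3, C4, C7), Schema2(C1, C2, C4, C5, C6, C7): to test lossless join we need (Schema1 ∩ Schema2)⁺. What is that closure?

C1, C2, C4, C6, C7

Schema1 ∩ Schema2 = {C1, C4, C7}.
C1 → C2, C4 applies, adding C2
C2, C4, C7 → C6 applies, adding C6
Closure: {C1, C2, C4, C6, C7}.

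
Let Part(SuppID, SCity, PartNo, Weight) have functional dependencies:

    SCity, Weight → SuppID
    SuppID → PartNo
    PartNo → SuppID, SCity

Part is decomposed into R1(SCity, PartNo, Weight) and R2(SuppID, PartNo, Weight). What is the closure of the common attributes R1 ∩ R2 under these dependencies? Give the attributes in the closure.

R1 ∩ R2 = {PartNo, Weight}.
PartNo → SuppID, SCity applies, adding SuppID, SCity
Closure: {SuppID, SCity, PartNo, Weight}.

SuppID, SCity, PartNo, Weight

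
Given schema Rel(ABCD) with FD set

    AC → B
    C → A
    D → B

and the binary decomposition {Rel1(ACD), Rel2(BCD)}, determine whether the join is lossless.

Yes

Common attributes: Rel1 ∩ Rel2 = {CD}.
Closure of {CD}: C → A applies, adding A; D → B applies, adding B. So (CD)⁺ = {ABCD}.
This closure contains every attribute of Rel1, so Rel1 ∩ Rel2 → Rel1. The join is lossless.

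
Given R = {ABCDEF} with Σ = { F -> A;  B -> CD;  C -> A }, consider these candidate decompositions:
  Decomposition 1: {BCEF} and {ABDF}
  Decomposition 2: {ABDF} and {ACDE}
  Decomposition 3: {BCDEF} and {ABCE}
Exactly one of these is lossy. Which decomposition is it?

Decomposition 1: common = {BF}, closure = {ABCDF} → lossless.
Decomposition 2: common = {AD}, closure = {AD} → lossy.
Decomposition 3: common = {BCE}, closure = {ABCDE} → lossless.

Decomposition 2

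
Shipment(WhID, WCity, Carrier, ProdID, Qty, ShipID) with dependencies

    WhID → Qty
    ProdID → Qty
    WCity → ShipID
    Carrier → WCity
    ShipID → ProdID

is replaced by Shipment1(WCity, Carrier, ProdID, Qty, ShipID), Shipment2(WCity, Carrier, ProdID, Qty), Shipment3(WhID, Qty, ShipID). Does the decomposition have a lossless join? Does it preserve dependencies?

Lossless test (chase): Rows 1 and 2 agree on WCity; apply WCity→ShipID and equate their ShipID entries. Rows 1 and 3 agree on ShipID; apply ShipID→ProdID and equate their ProdID entries. No row becomes fully distinguished — the join is lossy.
Dependency preservation: every FD's attributes lie within a single fragment, so each can be enforced locally — preserved.

lossy but dependency-preserving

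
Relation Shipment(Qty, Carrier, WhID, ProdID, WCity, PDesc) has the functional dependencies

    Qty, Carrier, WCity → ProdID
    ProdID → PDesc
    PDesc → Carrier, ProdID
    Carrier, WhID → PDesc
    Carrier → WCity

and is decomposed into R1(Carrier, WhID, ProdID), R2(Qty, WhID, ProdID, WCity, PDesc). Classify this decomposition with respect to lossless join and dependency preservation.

Lossless test: (WhID, ProdID)⁺ = {Carrier, WhID, ProdID, WCity, PDesc}, which contains all of one fragment — lossless.
Dependency preservation: the restricted closure of {Qty, Carrier, WCity} across the fragments never reaches {ProdID}, so Qty, Carrier, WCity → ProdID cannot be enforced without a join — not preserved.

lossless but not dependency-preserving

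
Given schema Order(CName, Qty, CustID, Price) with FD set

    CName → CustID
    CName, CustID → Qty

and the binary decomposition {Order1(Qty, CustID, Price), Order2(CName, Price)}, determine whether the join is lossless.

No

Common attributes: Order1 ∩ Order2 = {Price}.
No dependency enlarges {Price}, so (Price)⁺ = {Price}.
The closure contains neither all of Order1 = {Qty, CustID, Price} nor all of Order2 = {CName, Price}, so the common attributes are not a superkey of either fragment. The join is lossy.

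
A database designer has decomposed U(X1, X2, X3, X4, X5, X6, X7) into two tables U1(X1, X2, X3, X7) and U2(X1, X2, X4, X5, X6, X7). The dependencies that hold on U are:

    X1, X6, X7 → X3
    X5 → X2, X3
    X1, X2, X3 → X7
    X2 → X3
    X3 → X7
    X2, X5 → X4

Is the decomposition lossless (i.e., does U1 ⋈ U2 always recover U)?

Common attributes: U1 ∩ U2 = {X1, X2, X7}.
Closure of {X1, X2, X7}: X2 → X3 applies, adding X3. So (X1, X2, X7)⁺ = {X1, X2, X3, X7}.
This closure contains every attribute of U1, so U1 ∩ U2 → U1. The join is lossless.

Yes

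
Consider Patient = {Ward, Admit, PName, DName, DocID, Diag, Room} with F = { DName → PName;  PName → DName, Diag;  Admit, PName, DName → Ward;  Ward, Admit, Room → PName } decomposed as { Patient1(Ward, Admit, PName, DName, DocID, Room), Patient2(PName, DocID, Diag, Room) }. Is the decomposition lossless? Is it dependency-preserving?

lossless and dependency-preserving

Lossless test: (PName, DocID, Room)⁺ = {PName, DName, DocID, Diag, Room}, which contains all of one fragment — lossless.
Dependency preservation: PName → DName, Diag is not contained in any single fragment, but the restricted closure of its left-hand side across the fragments still reaches the right-hand side; the remaining FDs each lie inside some fragment. All dependencies are preserved.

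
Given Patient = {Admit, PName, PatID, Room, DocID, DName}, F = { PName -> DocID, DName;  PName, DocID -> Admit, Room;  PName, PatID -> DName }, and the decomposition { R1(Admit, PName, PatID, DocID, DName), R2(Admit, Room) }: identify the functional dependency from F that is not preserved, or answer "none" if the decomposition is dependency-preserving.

Check PName, DocID → Admit, Room: no single fragment contains all of {Admit, PName, Room, DocID}, and the restricted closure of {PName, DocID} across the fragments never reaches {Admit, Room}.
PName → DocID, DName is preserved.
PName, PatID → DName is preserved.

PName, DocID -> Admit, Room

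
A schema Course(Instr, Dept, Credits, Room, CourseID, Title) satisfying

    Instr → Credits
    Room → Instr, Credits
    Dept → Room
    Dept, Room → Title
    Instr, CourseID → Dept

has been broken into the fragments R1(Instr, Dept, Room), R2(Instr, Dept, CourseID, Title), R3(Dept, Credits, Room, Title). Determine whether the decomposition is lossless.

Yes

Chase test. Columns are Instr, Dept, Credits, Room, CourseID, Title; row i has aⱼ where attribute j ∈ Ri, else bᵢⱼ.
Initial tableau (one row per fragment):
  row 1: a1 a2 b13 a4 b15 b16
  row 2: a1 a2 b23 b24 a5 a6
  row 3: b31 a2 a3 a4 b35 a6
Rows 1 and 2 agree on Instr; apply Instr→Credits and equate their Credits entries.
Rows 1 and 3 agree on Room; apply Room→Instr, Credits and equate their Instr, Credits entries.
Rows 1 and 2 agree on Dept; apply Dept→Room and equate their Room entries.
Rows 1 and 2 agree on Dept, Room; apply Dept, Room→Title and equate their Title entries.
Row 2 is now all distinguished symbols — the join is lossless.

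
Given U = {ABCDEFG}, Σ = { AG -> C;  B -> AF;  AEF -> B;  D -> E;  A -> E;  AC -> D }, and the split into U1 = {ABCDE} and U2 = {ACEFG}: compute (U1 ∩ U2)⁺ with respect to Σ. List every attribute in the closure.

ACDE

U1 ∩ U2 = {ACE}.
AC → D applies, adding D
Closure: {ACDE}.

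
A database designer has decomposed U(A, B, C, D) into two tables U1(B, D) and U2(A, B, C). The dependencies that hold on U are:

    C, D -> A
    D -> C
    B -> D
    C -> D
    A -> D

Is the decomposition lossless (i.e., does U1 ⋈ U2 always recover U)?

Yes

Common attributes: U1 ∩ U2 = {B}.
Closure of {B}: B → D applies, adding D; D → C applies, adding C; C, D → A applies, adding A. So (B)⁺ = {A, B, C, D}.
This closure contains every attribute of U1, so U1 ∩ U2 → U1. The join is lossless.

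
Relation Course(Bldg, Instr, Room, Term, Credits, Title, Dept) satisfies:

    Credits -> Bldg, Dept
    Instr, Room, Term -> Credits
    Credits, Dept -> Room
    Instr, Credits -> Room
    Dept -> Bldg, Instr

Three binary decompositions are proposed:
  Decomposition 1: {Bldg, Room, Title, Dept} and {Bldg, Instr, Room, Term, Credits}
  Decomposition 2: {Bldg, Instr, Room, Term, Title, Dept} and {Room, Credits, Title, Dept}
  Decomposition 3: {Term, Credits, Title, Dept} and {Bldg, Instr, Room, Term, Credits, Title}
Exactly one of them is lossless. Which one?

Decomposition 1: common = {Bldg, Room}, closure = {Bldg, Room} → lossy.
Decomposition 2: common = {Room, Title, Dept}, closure = {Bldg, Instr, Room, Title, Dept} → lossy.
Decomposition 3: common = {Term, Credits, Title}, closure = {Bldg, Instr, Room, Term, Credits, Title, Dept} → lossless.

Decomposition 3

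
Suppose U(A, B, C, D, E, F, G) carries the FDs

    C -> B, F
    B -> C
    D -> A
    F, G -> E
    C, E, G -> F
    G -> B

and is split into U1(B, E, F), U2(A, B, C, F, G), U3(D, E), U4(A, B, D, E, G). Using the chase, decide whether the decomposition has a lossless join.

Chase test. Columns are A, B, C, D, E, F, G; row i has aⱼ where attribute j ∈ Ui, else bᵢⱼ.
Initial tableau (one row per fragment):
  row 1: b11 a2 b13 b14 a5 a6 b17
  row 2: a1 a2 a3 b24 b25 a6 a7
  row 3: b31 b32 b33 a4 a5 b36 b37
  row 4: a1 a2 b43 a4 a5 b46 a7
Rows 1 and 2 agree on B; apply B→C and equate their C entries.
Rows 1 and 4 agree on B; apply B→C and equate their C entries.
Rows 3 and 4 agree on D; apply D→A and equate their A entries.
Rows 1 and 4 agree on C; apply C→B, F and equate their B, F entries.
Rows 2 and 4 agree on F, G; apply F, G→E and equate their E entries.
Row 4 is now all distinguished symbols — the join is lossless.

Yes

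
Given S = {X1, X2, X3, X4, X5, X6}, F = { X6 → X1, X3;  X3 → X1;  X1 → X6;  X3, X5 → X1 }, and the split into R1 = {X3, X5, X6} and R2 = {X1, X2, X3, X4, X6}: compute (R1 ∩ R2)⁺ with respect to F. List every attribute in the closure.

R1 ∩ R2 = {X3, X6}.
X6 → X1, X3 applies, adding X1
Closure: {X1, X3, X6}.

X1, X3, X6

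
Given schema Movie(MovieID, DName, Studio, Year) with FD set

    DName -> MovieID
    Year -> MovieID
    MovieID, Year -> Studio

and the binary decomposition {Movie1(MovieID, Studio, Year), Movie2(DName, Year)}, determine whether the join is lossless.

Common attributes: Movie1 ∩ Movie2 = {Year}.
Closure of {Year}: Year → MovieID applies, adding MovieID; MovieID, Year → Studio applies, adding Studio. So (Year)⁺ = {MovieID, Studio, Year}.
This closure contains every attribute of Movie1, so Movie1 ∩ Movie2 → Movie1. The join is lossless.

Yes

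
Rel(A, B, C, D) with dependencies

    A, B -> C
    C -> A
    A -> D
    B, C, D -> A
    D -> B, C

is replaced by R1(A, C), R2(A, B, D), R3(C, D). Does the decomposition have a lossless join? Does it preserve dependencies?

Lossless test (chase): Rows 1 and 3 agree on C; apply C→A and equate their A entries. Rows 1 and 2 agree on A; apply A→D and equate their D entries. Rows 1 and 2 agree on D; apply D→B, C and equate their B, C entries. Rows 1 and 3 agree on D; apply D→B, C and equate their B, C entries. Row 1 is now all distinguished symbols — the join is lossless.
Dependency preservation: A, B → C; B, C, D → A; D → B, C are not contained in any single fragment, but the restricted closure of each left-hand side across the fragments still reaches the right-hand side; the remaining FDs each lie inside some fragment. All dependencies are preserved.

lossless and dependency-preserving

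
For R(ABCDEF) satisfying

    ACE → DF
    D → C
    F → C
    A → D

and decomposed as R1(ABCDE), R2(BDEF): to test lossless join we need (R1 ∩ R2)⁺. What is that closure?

R1 ∩ R2 = {BDE}.
D → C applies, adding C
Closure: {BCDE}.

BCDE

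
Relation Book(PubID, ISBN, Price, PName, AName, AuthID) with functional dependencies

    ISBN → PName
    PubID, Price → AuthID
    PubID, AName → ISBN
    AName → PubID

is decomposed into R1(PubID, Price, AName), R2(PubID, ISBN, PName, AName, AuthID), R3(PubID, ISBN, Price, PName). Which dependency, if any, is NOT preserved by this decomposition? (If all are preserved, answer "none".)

Check PubID, Price → AuthID: no single fragment contains all of {PubID, Price, AuthID}, and the restricted closure of {PubID, Price} across the fragments never reaches {AuthID}.
ISBN → PName is preserved.
PubID, AName → ISBN is preserved.
AName → PubID is preserved.

PubID, Price → AuthID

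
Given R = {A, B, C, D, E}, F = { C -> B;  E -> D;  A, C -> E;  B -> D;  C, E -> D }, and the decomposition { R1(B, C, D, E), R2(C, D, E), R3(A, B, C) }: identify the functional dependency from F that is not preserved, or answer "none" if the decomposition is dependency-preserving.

Check A, C → E: no single fragment contains all of {A, C, E}, and the restricted closure of {A, C} across the fragments never reaches {E}.
C → B is preserved.
E → D is preserved.
B → D is preserved.
C, E → D is preserved.

A, C -> E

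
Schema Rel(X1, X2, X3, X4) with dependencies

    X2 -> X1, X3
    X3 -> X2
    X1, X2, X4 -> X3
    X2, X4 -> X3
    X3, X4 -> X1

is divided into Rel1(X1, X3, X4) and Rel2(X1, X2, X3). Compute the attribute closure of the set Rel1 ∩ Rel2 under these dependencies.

X1, X2, X3

Rel1 ∩ Rel2 = {X1, X3}.
X3 → X2 applies, adding X2
Closure: {X1, X2, X3}.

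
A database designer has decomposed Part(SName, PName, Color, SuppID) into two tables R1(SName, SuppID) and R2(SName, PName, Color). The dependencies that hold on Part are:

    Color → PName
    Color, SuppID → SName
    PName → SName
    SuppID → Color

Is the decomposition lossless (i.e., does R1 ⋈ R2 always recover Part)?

Common attributes: R1 ∩ R2 = {SName}.
No dependency enlarges {SName}, so (SName)⁺ = {SName}.
The closure contains neither all of R1 = {SName, SuppID} nor all of R2 = {SName, PName, Color}, so the common attributes are not a superkey of either fragment. The join is lossy.

No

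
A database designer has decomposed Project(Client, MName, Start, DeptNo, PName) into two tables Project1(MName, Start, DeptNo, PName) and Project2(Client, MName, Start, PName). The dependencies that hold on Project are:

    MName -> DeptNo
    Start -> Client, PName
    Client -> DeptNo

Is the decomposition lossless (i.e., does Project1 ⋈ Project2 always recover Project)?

Yes

Common attributes: Project1 ∩ Project2 = {MName, Start, PName}.
Closure of {MName, Start, PName}: MName → DeptNo applies, adding DeptNo; Start → Client, PName applies, adding Client. So (MName, Start, PName)⁺ = {Client, MName, Start, DeptNo, PName}.
This closure contains every attribute of Project1, so Project1 ∩ Project2 → Project1. The join is lossless.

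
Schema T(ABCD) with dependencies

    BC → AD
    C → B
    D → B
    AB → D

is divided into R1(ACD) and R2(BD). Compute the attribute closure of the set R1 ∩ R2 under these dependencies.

BD

R1 ∩ R2 = {D}.
D → B applies, adding B
Closure: {BD}.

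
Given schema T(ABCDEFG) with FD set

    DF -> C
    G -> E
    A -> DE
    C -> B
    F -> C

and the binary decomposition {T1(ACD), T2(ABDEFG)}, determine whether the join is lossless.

No

Common attributes: T1 ∩ T2 = {AD}.
Closure of {AD}: A → DE applies, adding E. So (AD)⁺ = {ADE}.
The closure contains neither all of T1 = {ACD} nor all of T2 = {ABDEFG}, so the common attributes are not a superkey of either fragment. The join is lossy.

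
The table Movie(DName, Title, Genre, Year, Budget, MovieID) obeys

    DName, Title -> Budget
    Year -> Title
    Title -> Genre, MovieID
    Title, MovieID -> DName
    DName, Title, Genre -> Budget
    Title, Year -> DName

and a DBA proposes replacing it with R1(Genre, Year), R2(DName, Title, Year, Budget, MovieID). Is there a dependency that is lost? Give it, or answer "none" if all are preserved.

Check Title → Genre, MovieID: no single fragment contains all of {Title, Genre, MovieID}, and the restricted closure of {Title} across the fragments never reaches {Genre, MovieID}.
DName, Title → Budget is preserved.
Year → Title is preserved.
Title, MovieID → DName is preserved.
DName, Title, Genre → Budget is preserved.
Title, Year → DName is preserved.

Title -> Genre, MovieID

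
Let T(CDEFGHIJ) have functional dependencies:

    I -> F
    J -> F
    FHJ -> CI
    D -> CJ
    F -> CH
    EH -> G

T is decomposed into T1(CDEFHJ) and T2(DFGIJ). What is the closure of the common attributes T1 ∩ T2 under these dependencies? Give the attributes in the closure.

T1 ∩ T2 = {DFJ}.
D → CJ applies, adding C
F → CH applies, adding H
FHJ → CI applies, adding I
Closure: {CDFHIJ}.

CDFHIJ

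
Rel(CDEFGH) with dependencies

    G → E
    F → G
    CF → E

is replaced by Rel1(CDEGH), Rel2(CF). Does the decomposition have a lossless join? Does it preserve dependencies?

Lossless test: (C)⁺ = {C}, which is a superkey of neither fragment — lossy.
Dependency preservation: the restricted closure of {F} across the fragments never reaches {G}, so F → G cannot be enforced without a join — not preserved.

lossy and not dependency-preserving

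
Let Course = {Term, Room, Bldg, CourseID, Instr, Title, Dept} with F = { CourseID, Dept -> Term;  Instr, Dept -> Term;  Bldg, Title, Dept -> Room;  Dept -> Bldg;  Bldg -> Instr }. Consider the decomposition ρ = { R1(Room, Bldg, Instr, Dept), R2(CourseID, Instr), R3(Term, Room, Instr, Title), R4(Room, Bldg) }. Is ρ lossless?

No

Chase test. Columns are Term, Room, Bldg, CourseID, Instr, Title, Dept; row i has aⱼ where attribute j ∈ Ri, else bᵢⱼ.
Initial tableau (one row per fragment):
  row 1: b11 a2 a3 b14 a5 b16 a7
  row 2: b21 b22 b23 a4 a5 b26 b27
  row 3: a1 a2 b33 b34 a5 a6 b37
  row 4: b41 a2 a3 b44 b45 b46 b47
Rows 1 and 4 agree on Bldg; apply Bldg→Instr and equate their Instr entries.
No row becomes fully distinguished — the join is lossy.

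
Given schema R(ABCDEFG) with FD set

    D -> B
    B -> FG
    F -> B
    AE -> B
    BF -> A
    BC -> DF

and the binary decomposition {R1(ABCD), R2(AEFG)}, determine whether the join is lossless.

No

Common attributes: R1 ∩ R2 = {A}.
No dependency enlarges {A}, so (A)⁺ = {A}.
The closure contains neither all of R1 = {ABCD} nor all of R2 = {AEFG}, so the common attributes are not a superkey of either fragment. The join is lossy.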